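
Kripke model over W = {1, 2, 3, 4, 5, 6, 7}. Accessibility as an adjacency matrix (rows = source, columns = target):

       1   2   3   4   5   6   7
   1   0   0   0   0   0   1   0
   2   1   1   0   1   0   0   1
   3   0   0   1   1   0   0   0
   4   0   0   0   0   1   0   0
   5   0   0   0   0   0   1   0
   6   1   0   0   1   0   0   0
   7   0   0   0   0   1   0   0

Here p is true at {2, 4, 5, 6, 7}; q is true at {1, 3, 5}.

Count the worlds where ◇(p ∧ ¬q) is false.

1: successors {6}; p ∧ ¬q there: 6:T. ✓
2: successors {1, 2, 4, 7}; p ∧ ¬q there: 1:F, 2:T, 4:T, 7:T. ✓
3: successors {3, 4}; p ∧ ¬q there: 3:F, 4:T. ✓
4: successors {5}; p ∧ ¬q there: 5:F. ✗
5: successors {6}; p ∧ ¬q there: 6:T. ✓
6: successors {1, 4}; p ∧ ¬q there: 1:F, 4:T. ✓
7: successors {5}; p ∧ ¬q there: 5:F. ✗
Satisfying worlds: {1, 2, 3, 5, 6}.
So ◇(p ∧ ¬q) fails at the other 2 worlds.

2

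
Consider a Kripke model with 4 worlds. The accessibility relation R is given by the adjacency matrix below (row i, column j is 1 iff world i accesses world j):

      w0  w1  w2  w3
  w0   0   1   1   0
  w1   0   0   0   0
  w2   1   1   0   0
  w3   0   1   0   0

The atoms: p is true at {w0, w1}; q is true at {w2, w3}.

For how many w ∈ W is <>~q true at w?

w0: successors {w1, w2}; ~q there: w1:T, w2:F. ✓
w1: no successors, so <>~q fails. ✗
w2: successors {w0, w1}; ~q there: w0:T, w1:T. ✓
w3: successors {w1}; ~q there: w1:T. ✓
Satisfying worlds: {w0, w2, w3}.

3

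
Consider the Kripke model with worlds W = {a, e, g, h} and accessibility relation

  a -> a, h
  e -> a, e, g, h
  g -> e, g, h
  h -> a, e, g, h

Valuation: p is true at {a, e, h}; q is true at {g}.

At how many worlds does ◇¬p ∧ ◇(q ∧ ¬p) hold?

3

a: ◇¬p is F, ◇(q ∧ ¬p) is F. ✗
e: ◇¬p is T, ◇(q ∧ ¬p) is T. ✓
g: ◇¬p is T, ◇(q ∧ ¬p) is T. ✓
h: ◇¬p is T, ◇(q ∧ ¬p) is T. ✓
Satisfying worlds: {e, g, h}.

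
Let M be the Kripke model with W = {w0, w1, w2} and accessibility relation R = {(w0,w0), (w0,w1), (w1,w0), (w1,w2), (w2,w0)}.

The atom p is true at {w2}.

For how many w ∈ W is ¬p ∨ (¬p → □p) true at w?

3

w0: ¬p is T, ¬p → □p is F. ✓
w1: ¬p is T, ¬p → □p is F. ✓
w2: ¬p is F, ¬p → □p is T. ✓
Satisfying worlds: {w0, w1, w2}.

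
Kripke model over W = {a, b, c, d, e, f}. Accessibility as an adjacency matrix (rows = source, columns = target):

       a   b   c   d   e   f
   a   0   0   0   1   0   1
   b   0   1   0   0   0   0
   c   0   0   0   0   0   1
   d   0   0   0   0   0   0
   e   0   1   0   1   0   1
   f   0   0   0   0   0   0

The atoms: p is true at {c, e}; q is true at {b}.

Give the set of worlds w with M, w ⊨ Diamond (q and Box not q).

a: successors {d, f}; q and Box not q there: d:F, f:F. ✗
b: successors {b}; q and Box not q there: b:F. ✗
c: successors {f}; q and Box not q there: f:F. ✗
d: no successors, so Diamond (q and Box not q) fails. ✗
e: successors {b, d, f}; q and Box not q there: b:F, d:F, f:F. ✗
f: no successors, so Diamond (q and Box not q) fails. ✗

∅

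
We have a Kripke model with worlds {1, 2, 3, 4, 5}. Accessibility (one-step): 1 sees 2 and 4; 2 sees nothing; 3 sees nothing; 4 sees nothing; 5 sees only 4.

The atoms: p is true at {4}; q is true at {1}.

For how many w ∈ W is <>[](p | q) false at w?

3

1: successors {2, 4}; [](p | q) there: 2:T, 4:T. ✓
2: no successors, so <>[](p | q) fails. ✗
3: no successors, so <>[](p | q) fails. ✗
4: no successors, so <>[](p | q) fails. ✗
5: successors {4}; [](p | q) there: 4:T. ✓
Satisfying worlds: {1, 5}.
So <>[](p | q) fails at the other 3 worlds.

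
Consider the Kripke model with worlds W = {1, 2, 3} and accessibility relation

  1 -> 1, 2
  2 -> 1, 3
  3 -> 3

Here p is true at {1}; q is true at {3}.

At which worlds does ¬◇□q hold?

{1}

1: ◇□q is F. ✓
2: ◇□q is T. ✗
3: ◇□q is T. ✗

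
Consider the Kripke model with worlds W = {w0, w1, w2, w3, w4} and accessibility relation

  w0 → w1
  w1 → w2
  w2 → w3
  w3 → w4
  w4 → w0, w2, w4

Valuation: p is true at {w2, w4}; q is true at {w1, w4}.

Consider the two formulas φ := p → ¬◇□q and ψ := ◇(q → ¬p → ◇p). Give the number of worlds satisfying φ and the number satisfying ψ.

For p → ¬◇□q:
w0: p is F, ¬◇□q is T. ✓
w1: p is F, ¬◇□q is T. ✓
w2: p is T, ¬◇□q is F. ✗
w3: p is F, ¬◇□q is T. ✓
w4: p is T, ¬◇□q is F. ✗
— 3 worlds.
For ◇(q → ¬p → ◇p):
w0: successors {w1}; q → ¬p → ◇p there: w1:T. ✓
w1: successors {w2}; q → ¬p → ◇p there: w2:T. ✓
w2: successors {w3}; q → ¬p → ◇p there: w3:T. ✓
w3: successors {w4}; q → ¬p → ◇p there: w4:T. ✓
w4: successors {w0, w2, w4}; q → ¬p → ◇p there: w0:T, w2:T, w4:T. ✓
— 5 worlds.

3 and 5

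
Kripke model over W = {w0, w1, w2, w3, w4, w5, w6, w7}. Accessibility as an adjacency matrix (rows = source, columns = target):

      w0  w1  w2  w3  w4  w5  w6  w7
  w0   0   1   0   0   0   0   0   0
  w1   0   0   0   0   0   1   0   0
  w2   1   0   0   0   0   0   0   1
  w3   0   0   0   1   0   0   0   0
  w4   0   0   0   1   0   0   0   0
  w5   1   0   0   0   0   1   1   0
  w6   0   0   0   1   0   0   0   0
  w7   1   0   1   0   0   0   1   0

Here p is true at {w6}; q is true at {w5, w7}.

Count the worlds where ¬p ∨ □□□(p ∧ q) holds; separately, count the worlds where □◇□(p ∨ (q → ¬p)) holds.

For ¬p ∨ □□□(p ∧ q):
w0: ¬p is T, □□□(p ∧ q) is F. ✓
w1: ¬p is T, □□□(p ∧ q) is F. ✓
w2: ¬p is T, □□□(p ∧ q) is F. ✓
w3: ¬p is T, □□□(p ∧ q) is F. ✓
w4: ¬p is T, □□□(p ∧ q) is F. ✓
w5: ¬p is T, □□□(p ∧ q) is F. ✓
w6: ¬p is F, □□□(p ∧ q) is F. ✗
w7: ¬p is T, □□□(p ∧ q) is F. ✓
— 7 worlds.
For □◇□(p ∨ (q → ¬p)):
w0: successors {w1}; ◇□(p ∨ (q → ¬p)) there: w1:T. ✓
w1: successors {w5}; ◇□(p ∨ (q → ¬p)) there: w5:T. ✓
w2: successors {w0, w7}; ◇□(p ∨ (q → ¬p)) there: w0:T, w7:T. ✓
w3: successors {w3}; ◇□(p ∨ (q → ¬p)) there: w3:T. ✓
w4: successors {w3}; ◇□(p ∨ (q → ¬p)) there: w3:T. ✓
w5: successors {w0, w5, w6}; ◇□(p ∨ (q → ¬p)) there: w0:T, w5:T, w6:T. ✓
w6: successors {w3}; ◇□(p ∨ (q → ¬p)) there: w3:T. ✓
w7: successors {w0, w2, w6}; ◇□(p ∨ (q → ¬p)) there: w0:T, w2:T, w6:T. ✓
— 8 worlds.

7 and 8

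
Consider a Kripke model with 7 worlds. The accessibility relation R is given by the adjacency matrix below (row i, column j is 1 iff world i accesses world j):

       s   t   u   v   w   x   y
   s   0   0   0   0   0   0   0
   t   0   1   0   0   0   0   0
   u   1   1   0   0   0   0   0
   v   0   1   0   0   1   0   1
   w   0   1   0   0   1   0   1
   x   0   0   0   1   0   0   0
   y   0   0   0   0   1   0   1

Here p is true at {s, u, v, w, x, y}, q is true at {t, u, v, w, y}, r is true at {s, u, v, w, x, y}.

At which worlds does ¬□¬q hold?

{t, u, v, w, x, y}

s: □¬q is T. ✗
t: □¬q is F. ✓
u: □¬q is F. ✓
v: □¬q is F. ✓
w: □¬q is F. ✓
x: □¬q is F. ✓
y: □¬q is F. ✓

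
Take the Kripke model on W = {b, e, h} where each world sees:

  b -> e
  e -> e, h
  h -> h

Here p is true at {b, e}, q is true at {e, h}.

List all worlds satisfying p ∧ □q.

{b, e}

b: p is T, □q is T. ✓
e: p is T, □q is T. ✓
h: p is F, □q is T. ✗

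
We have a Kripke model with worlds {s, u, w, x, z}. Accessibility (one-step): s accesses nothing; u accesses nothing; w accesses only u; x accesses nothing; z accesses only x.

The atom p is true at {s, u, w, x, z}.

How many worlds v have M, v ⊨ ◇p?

2

s: no successors, so ◇p fails. ✗
u: no successors, so ◇p fails. ✗
w: successors {u}; p there: u:T. ✓
x: no successors, so ◇p fails. ✗
z: successors {x}; p there: x:T. ✓
Satisfying worlds: {w, z}.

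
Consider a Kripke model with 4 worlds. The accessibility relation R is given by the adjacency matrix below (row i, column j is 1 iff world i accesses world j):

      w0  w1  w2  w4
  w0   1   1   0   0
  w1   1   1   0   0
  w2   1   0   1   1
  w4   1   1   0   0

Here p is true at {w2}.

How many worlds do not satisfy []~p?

1

w0: successors {w0, w1}; ~p there: w0:T, w1:T. ✓
w1: successors {w0, w1}; ~p there: w0:T, w1:T. ✓
w2: successors {w0, w2, w4}; ~p there: w0:T, w2:F, w4:T. ✗
w4: successors {w0, w1}; ~p there: w0:T, w1:T. ✓
Satisfying worlds: {w0, w1, w4}.
So []~p fails at the other 1 world.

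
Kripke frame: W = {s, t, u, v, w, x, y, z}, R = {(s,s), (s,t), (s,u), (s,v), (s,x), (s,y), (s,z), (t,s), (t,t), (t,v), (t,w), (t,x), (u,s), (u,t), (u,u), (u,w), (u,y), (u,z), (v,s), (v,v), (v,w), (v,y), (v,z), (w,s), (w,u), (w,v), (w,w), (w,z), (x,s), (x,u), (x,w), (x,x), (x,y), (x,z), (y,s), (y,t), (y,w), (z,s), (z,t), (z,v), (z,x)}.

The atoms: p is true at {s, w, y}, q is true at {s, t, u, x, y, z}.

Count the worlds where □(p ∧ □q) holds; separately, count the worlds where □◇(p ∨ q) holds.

0 and 8

For □(p ∧ □q):
s: successors {s, t, u, v, x, y, z}; p ∧ □q there: s:F, t:F, u:F, v:F, x:F, y:F, z:F. ✗
t: successors {s, t, v, w, x}; p ∧ □q there: s:F, t:F, v:F, w:F, x:F. ✗
u: successors {s, t, u, w, y, z}; p ∧ □q there: s:F, t:F, u:F, w:F, y:F, z:F. ✗
v: successors {s, v, w, y, z}; p ∧ □q there: s:F, v:F, w:F, y:F, z:F. ✗
w: successors {s, u, v, w, z}; p ∧ □q there: s:F, u:F, v:F, w:F, z:F. ✗
x: successors {s, u, w, x, y, z}; p ∧ □q there: s:F, u:F, w:F, x:F, y:F, z:F. ✗
y: successors {s, t, w}; p ∧ □q there: s:F, t:F, w:F. ✗
z: successors {s, t, v, x}; p ∧ □q there: s:F, t:F, v:F, x:F. ✗
— 0 worlds.
For □◇(p ∨ q):
s: successors {s, t, u, v, x, y, z}; ◇(p ∨ q) there: s:T, t:T, u:T, v:T, x:T, y:T, z:T. ✓
t: successors {s, t, v, w, x}; ◇(p ∨ q) there: s:T, t:T, v:T, w:T, x:T. ✓
u: successors {s, t, u, w, y, z}; ◇(p ∨ q) there: s:T, t:T, u:T, w:T, y:T, z:T. ✓
v: successors {s, v, w, y, z}; ◇(p ∨ q) there: s:T, v:T, w:T, y:T, z:T. ✓
w: successors {s, u, v, w, z}; ◇(p ∨ q) there: s:T, u:T, v:T, w:T, z:T. ✓
x: successors {s, u, w, x, y, z}; ◇(p ∨ q) there: s:T, u:T, w:T, x:T, y:T, z:T. ✓
y: successors {s, t, w}; ◇(p ∨ q) there: s:T, t:T, w:T. ✓
z: successors {s, t, v, x}; ◇(p ∨ q) there: s:T, t:T, v:T, x:T. ✓
— 8 worlds.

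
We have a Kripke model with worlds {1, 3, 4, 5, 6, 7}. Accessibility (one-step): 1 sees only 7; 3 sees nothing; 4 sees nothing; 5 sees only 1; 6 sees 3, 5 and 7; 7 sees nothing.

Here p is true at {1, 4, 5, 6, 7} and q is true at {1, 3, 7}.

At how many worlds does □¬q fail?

3

1: successors {7}; ¬q there: 7:F. ✗
3: no successors, so □¬q holds vacuously. ✓
4: no successors, so □¬q holds vacuously. ✓
5: successors {1}; ¬q there: 1:F. ✗
6: successors {3, 5, 7}; ¬q there: 3:F, 5:T, 7:F. ✗
7: no successors, so □¬q holds vacuously. ✓
Satisfying worlds: {3, 4, 7}.
So □¬q fails at the other 3 worlds.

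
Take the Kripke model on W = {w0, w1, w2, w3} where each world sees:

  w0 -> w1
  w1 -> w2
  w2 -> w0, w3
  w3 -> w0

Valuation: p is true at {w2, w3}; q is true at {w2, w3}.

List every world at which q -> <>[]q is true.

w0: q is F, <>[]q is T. ✓
w1: q is F, <>[]q is F. ✓
w2: q is T, <>[]q is F. ✗
w3: q is T, <>[]q is F. ✗

{w0, w1}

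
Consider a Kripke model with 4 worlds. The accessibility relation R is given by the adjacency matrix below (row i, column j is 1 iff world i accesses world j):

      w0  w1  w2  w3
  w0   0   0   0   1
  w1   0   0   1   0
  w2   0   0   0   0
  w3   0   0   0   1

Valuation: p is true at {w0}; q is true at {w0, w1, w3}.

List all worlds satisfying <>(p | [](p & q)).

w0: successors {w3}; p | [](p & q) there: w3:F. ✗
w1: successors {w2}; p | [](p & q) there: w2:T. ✓
w2: no successors, so <>(p | [](p & q)) fails. ✗
w3: successors {w3}; p | [](p & q) there: w3:F. ✗

{w1}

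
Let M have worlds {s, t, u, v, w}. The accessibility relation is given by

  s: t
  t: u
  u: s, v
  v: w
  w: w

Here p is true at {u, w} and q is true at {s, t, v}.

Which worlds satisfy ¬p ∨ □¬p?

{s, t, u, v}

s: ¬p is T, □¬p is T. ✓
t: ¬p is T, □¬p is F. ✓
u: ¬p is F, □¬p is T. ✓
v: ¬p is T, □¬p is F. ✓
w: ¬p is F, □¬p is F. ✗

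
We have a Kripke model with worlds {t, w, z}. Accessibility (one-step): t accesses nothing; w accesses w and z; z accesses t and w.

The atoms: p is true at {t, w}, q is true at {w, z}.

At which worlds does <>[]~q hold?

{z}

t: no successors, so <>[]~q fails. ✗
w: successors {w, z}; []~q there: w:F, z:F. ✗
z: successors {t, w}; []~q there: t:T, w:F. ✓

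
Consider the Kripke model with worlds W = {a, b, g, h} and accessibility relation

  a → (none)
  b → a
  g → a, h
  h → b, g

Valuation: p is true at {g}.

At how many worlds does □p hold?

a: no successors, so □p holds vacuously. ✓
b: successors {a}; p there: a:F. ✗
g: successors {a, h}; p there: a:F, h:F. ✗
h: successors {b, g}; p there: b:F, g:T. ✗
Satisfying worlds: {a}.

1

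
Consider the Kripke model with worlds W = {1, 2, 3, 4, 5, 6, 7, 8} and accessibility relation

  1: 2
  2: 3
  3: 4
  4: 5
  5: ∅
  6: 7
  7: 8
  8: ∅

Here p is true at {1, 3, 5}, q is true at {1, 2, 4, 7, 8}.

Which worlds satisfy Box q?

1: successors {2}; q there: 2:T. ✓
2: successors {3}; q there: 3:F. ✗
3: successors {4}; q there: 4:T. ✓
4: successors {5}; q there: 5:F. ✗
5: no successors, so Box q holds vacuously. ✓
6: successors {7}; q there: 7:T. ✓
7: successors {8}; q there: 8:T. ✓
8: no successors, so Box q holds vacuously. ✓

{1, 3, 5, 6, 7, 8}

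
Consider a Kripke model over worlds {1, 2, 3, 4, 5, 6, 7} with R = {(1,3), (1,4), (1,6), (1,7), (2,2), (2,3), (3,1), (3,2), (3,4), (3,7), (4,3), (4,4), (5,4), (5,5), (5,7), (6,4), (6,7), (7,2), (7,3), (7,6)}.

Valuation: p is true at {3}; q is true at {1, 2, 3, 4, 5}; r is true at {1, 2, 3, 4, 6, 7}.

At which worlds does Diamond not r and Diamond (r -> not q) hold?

{5}

1: Diamond not r is F, Diamond (r -> not q) is T. ✗
2: Diamond not r is F, Diamond (r -> not q) is F. ✗
3: Diamond not r is F, Diamond (r -> not q) is T. ✗
4: Diamond not r is F, Diamond (r -> not q) is F. ✗
5: Diamond not r is T, Diamond (r -> not q) is T. ✓
6: Diamond not r is F, Diamond (r -> not q) is T. ✗
7: Diamond not r is F, Diamond (r -> not q) is T. ✗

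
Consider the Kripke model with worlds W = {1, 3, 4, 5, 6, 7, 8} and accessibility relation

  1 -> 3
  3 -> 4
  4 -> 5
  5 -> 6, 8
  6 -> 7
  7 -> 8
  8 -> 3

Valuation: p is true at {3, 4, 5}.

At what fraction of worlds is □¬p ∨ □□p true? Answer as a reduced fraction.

6/7

1: □¬p is F, □□p is T. ✓
3: □¬p is F, □□p is T. ✓
4: □¬p is F, □□p is F. ✗
5: □¬p is T, □□p is F. ✓
6: □¬p is T, □□p is F. ✓
7: □¬p is T, □□p is T. ✓
8: □¬p is F, □□p is T. ✓
That's 6 of 7 worlds, so 6/7.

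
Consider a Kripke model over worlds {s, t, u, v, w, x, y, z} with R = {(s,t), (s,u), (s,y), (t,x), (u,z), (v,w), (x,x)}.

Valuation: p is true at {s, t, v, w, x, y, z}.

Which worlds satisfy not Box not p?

s: Box not p is F. ✓
t: Box not p is F. ✓
u: Box not p is F. ✓
v: Box not p is F. ✓
w: Box not p is T. ✗
x: Box not p is F. ✓
y: Box not p is T. ✗
z: Box not p is T. ✗

{s, t, u, v, x}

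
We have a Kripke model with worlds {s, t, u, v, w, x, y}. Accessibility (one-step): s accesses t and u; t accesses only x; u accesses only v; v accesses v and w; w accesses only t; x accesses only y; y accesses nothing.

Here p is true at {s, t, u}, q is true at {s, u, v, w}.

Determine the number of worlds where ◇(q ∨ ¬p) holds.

5

s: successors {t, u}; q ∨ ¬p there: t:F, u:T. ✓
t: successors {x}; q ∨ ¬p there: x:T. ✓
u: successors {v}; q ∨ ¬p there: v:T. ✓
v: successors {v, w}; q ∨ ¬p there: v:T, w:T. ✓
w: successors {t}; q ∨ ¬p there: t:F. ✗
x: successors {y}; q ∨ ¬p there: y:T. ✓
y: no successors, so ◇(q ∨ ¬p) fails. ✗
Satisfying worlds: {s, t, u, v, x}.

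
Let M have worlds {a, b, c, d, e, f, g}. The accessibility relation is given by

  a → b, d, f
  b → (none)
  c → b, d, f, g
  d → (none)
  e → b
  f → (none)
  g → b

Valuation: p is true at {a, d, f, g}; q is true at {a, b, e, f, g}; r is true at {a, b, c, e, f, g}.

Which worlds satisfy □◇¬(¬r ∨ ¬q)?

a: successors {b, d, f}; ◇¬(¬r ∨ ¬q) there: b:F, d:F, f:F. ✗
b: no successors, so □◇¬(¬r ∨ ¬q) holds vacuously. ✓
c: successors {b, d, f, g}; ◇¬(¬r ∨ ¬q) there: b:F, d:F, f:F, g:T. ✗
d: no successors, so □◇¬(¬r ∨ ¬q) holds vacuously. ✓
e: successors {b}; ◇¬(¬r ∨ ¬q) there: b:F. ✗
f: no successors, so □◇¬(¬r ∨ ¬q) holds vacuously. ✓
g: successors {b}; ◇¬(¬r ∨ ¬q) there: b:F. ✗

{b, d, f}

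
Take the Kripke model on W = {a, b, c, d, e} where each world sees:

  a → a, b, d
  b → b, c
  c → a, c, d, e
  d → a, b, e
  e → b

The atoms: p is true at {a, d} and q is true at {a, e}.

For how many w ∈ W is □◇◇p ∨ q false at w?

2

a: □◇◇p is T, q is T. ✓
b: □◇◇p is T, q is F. ✓
c: □◇◇p is F, q is F. ✗
d: □◇◇p is F, q is F. ✗
e: □◇◇p is T, q is T. ✓
Satisfying worlds: {a, b, e}.
So □◇◇p ∨ q fails at the other 2 worlds.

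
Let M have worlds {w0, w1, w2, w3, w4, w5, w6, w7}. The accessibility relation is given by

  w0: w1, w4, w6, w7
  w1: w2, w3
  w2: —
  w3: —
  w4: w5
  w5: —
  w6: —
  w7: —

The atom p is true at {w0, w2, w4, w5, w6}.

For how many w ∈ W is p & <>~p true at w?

w0: p is T, <>~p is T. ✓
w1: p is F, <>~p is T. ✗
w2: p is T, <>~p is F. ✗
w3: p is F, <>~p is F. ✗
w4: p is T, <>~p is F. ✗
w5: p is T, <>~p is F. ✗
w6: p is T, <>~p is F. ✗
w7: p is F, <>~p is F. ✗
Satisfying worlds: {w0}.

1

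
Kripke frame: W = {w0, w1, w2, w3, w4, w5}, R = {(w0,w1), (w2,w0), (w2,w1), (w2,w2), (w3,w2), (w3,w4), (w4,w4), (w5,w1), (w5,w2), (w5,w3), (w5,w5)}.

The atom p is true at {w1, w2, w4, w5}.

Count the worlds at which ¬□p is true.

2

w0: □p is T. ✗
w1: □p is T. ✗
w2: □p is F. ✓
w3: □p is T. ✗
w4: □p is T. ✗
w5: □p is F. ✓
Satisfying worlds: {w2, w5}.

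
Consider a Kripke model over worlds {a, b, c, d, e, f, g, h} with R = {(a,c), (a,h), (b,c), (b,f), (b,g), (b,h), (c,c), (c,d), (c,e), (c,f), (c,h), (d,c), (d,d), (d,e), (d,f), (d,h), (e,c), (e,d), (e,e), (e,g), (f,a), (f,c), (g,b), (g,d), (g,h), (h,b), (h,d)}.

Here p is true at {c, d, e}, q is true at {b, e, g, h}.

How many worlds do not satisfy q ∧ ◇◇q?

a: q is F, ◇◇q is T. ✗
b: q is T, ◇◇q is T. ✓
c: q is F, ◇◇q is T. ✗
d: q is F, ◇◇q is T. ✗
e: q is T, ◇◇q is T. ✓
f: q is F, ◇◇q is T. ✗
g: q is T, ◇◇q is T. ✓
h: q is T, ◇◇q is T. ✓
Satisfying worlds: {b, e, g, h}.
So q ∧ ◇◇q fails at the other 4 worlds.

4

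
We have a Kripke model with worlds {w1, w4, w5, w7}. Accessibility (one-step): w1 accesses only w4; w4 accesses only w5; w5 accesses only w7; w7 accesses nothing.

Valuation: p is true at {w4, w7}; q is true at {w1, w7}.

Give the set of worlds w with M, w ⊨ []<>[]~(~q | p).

w1: successors {w4}; <>[]~(~q | p) there: w4:F. ✗
w4: successors {w5}; <>[]~(~q | p) there: w5:T. ✓
w5: successors {w7}; <>[]~(~q | p) there: w7:F. ✗
w7: no successors, so []<>[]~(~q | p) holds vacuously. ✓

{w4, w7}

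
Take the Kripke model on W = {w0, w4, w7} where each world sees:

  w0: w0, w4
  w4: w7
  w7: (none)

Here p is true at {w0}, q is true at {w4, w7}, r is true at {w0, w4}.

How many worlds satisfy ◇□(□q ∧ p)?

w0: successors {w0, w4}; □(□q ∧ p) there: w0:F, w4:F. ✗
w4: successors {w7}; □(□q ∧ p) there: w7:T. ✓
w7: no successors, so ◇□(□q ∧ p) fails. ✗
Satisfying worlds: {w4}.

1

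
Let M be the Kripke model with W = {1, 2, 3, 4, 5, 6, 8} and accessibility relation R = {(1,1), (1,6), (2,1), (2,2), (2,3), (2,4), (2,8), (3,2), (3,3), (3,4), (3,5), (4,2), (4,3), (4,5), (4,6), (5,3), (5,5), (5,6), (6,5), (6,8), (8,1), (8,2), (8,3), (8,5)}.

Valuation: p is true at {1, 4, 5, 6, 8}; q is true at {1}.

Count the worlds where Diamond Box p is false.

2

1: successors {1, 6}; Box p there: 1:T, 6:T. ✓
2: successors {1, 2, 3, 4, 8}; Box p there: 1:T, 2:F, 3:F, 4:F, 8:F. ✓
3: successors {2, 3, 4, 5}; Box p there: 2:F, 3:F, 4:F, 5:F. ✗
4: successors {2, 3, 5, 6}; Box p there: 2:F, 3:F, 5:F, 6:T. ✓
5: successors {3, 5, 6}; Box p there: 3:F, 5:F, 6:T. ✓
6: successors {5, 8}; Box p there: 5:F, 8:F. ✗
8: successors {1, 2, 3, 5}; Box p there: 1:T, 2:F, 3:F, 5:F. ✓
Satisfying worlds: {1, 2, 4, 5, 8}.
So Diamond Box p fails at the other 2 worlds.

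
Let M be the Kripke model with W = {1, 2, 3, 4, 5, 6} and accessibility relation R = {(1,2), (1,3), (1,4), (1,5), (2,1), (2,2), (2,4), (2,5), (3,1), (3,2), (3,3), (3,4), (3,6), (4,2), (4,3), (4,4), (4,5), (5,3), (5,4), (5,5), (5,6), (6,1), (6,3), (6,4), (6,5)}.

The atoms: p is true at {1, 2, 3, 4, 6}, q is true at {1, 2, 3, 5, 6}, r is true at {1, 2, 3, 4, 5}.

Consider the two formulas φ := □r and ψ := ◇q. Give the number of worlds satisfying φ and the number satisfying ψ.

For □r:
1: successors {2, 3, 4, 5}; r there: 2:T, 3:T, 4:T, 5:T. ✓
2: successors {1, 2, 4, 5}; r there: 1:T, 2:T, 4:T, 5:T. ✓
3: successors {1, 2, 3, 4, 6}; r there: 1:T, 2:T, 3:T, 4:T, 6:F. ✗
4: successors {2, 3, 4, 5}; r there: 2:T, 3:T, 4:T, 5:T. ✓
5: successors {3, 4, 5, 6}; r there: 3:T, 4:T, 5:T, 6:F. ✗
6: successors {1, 3, 4, 5}; r there: 1:T, 3:T, 4:T, 5:T. ✓
— 4 worlds.
For ◇q:
1: successors {2, 3, 4, 5}; q there: 2:T, 3:T, 4:F, 5:T. ✓
2: successors {1, 2, 4, 5}; q there: 1:T, 2:T, 4:F, 5:T. ✓
3: successors {1, 2, 3, 4, 6}; q there: 1:T, 2:T, 3:T, 4:F, 6:T. ✓
4: successors {2, 3, 4, 5}; q there: 2:T, 3:T, 4:F, 5:T. ✓
5: successors {3, 4, 5, 6}; q there: 3:T, 4:F, 5:T, 6:T. ✓
6: successors {1, 3, 4, 5}; q there: 1:T, 3:T, 4:F, 5:T. ✓
— 6 worlds.

4 and 6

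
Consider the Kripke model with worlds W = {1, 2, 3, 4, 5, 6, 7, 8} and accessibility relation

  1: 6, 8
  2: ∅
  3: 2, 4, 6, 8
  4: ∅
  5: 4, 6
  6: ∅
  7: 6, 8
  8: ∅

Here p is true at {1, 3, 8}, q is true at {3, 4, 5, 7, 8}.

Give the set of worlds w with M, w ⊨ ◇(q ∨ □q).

1: successors {6, 8}; q ∨ □q there: 6:T, 8:T. ✓
2: no successors, so ◇(q ∨ □q) fails. ✗
3: successors {2, 4, 6, 8}; q ∨ □q there: 2:T, 4:T, 6:T, 8:T. ✓
4: no successors, so ◇(q ∨ □q) fails. ✗
5: successors {4, 6}; q ∨ □q there: 4:T, 6:T. ✓
6: no successors, so ◇(q ∨ □q) fails. ✗
7: successors {6, 8}; q ∨ □q there: 6:T, 8:T. ✓
8: no successors, so ◇(q ∨ □q) fails. ✗

{1, 3, 5, 7}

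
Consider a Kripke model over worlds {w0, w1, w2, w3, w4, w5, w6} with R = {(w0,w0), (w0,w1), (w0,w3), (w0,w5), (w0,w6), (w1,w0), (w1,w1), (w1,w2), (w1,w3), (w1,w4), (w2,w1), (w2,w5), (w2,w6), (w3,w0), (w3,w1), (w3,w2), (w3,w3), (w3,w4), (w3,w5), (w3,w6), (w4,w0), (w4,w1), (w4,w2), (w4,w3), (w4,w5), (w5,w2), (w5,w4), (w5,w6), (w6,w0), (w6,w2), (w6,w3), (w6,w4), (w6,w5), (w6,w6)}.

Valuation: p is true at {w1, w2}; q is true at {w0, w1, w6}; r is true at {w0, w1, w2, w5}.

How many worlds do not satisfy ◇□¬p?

w0: successors {w0, w1, w3, w5, w6}; □¬p there: w0:F, w1:F, w3:F, w5:F, w6:F. ✗
w1: successors {w0, w1, w2, w3, w4}; □¬p there: w0:F, w1:F, w2:F, w3:F, w4:F. ✗
w2: successors {w1, w5, w6}; □¬p there: w1:F, w5:F, w6:F. ✗
w3: successors {w0, w1, w2, w3, w4, w5, w6}; □¬p there: w0:F, w1:F, w2:F, w3:F, w4:F, w5:F, w6:F. ✗
w4: successors {w0, w1, w2, w3, w5}; □¬p there: w0:F, w1:F, w2:F, w3:F, w5:F. ✗
w5: successors {w2, w4, w6}; □¬p there: w2:F, w4:F, w6:F. ✗
w6: successors {w0, w2, w3, w4, w5, w6}; □¬p there: w0:F, w2:F, w3:F, w4:F, w5:F, w6:F. ✗
Satisfying worlds: ∅.
So ◇□¬p fails at the other 7 worlds.

7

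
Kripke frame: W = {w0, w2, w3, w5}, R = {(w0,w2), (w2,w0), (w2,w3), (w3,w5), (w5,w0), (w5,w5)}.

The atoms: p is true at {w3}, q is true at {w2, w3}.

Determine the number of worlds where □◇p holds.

1

w0: successors {w2}; ◇p there: w2:T. ✓
w2: successors {w0, w3}; ◇p there: w0:F, w3:F. ✗
w3: successors {w5}; ◇p there: w5:F. ✗
w5: successors {w0, w5}; ◇p there: w0:F, w5:F. ✗
Satisfying worlds: {w0}.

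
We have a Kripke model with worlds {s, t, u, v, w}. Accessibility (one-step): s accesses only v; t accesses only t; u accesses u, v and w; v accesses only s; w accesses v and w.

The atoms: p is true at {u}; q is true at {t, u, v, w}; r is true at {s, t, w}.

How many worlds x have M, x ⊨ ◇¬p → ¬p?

s: ◇¬p is T, ¬p is T. ✓
t: ◇¬p is T, ¬p is T. ✓
u: ◇¬p is T, ¬p is F. ✗
v: ◇¬p is T, ¬p is T. ✓
w: ◇¬p is T, ¬p is T. ✓
Satisfying worlds: {s, t, v, w}.

4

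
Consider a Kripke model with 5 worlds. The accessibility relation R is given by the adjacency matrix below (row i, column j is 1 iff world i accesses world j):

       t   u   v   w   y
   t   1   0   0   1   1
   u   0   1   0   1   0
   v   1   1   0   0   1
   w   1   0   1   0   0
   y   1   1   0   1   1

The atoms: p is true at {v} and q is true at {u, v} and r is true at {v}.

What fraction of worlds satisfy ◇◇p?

t: successors {t, w, y}; ◇p there: t:F, w:T, y:F. ✓
u: successors {u, w}; ◇p there: u:F, w:T. ✓
v: successors {t, u, y}; ◇p there: t:F, u:F, y:F. ✗
w: successors {t, v}; ◇p there: t:F, v:F. ✗
y: successors {t, u, w, y}; ◇p there: t:F, u:F, w:T, y:F. ✓
That's 3 of 5 worlds, so 3/5.

3/5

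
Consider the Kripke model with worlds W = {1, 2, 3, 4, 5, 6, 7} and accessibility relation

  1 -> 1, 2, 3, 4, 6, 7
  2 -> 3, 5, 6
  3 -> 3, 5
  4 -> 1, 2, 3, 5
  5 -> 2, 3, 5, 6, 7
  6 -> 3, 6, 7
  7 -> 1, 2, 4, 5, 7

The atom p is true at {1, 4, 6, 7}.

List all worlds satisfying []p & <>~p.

1: []p is F, <>~p is T. ✗
2: []p is F, <>~p is T. ✗
3: []p is F, <>~p is T. ✗
4: []p is F, <>~p is T. ✗
5: []p is F, <>~p is T. ✗
6: []p is F, <>~p is T. ✗
7: []p is F, <>~p is T. ✗

∅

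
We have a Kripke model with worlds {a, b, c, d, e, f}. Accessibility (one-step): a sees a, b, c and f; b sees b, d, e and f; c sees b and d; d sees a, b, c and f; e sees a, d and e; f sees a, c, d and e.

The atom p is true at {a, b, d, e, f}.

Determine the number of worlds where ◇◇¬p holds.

6

a: successors {a, b, c, f}; ◇¬p there: a:T, b:F, c:F, f:T. ✓
b: successors {b, d, e, f}; ◇¬p there: b:F, d:T, e:F, f:T. ✓
c: successors {b, d}; ◇¬p there: b:F, d:T. ✓
d: successors {a, b, c, f}; ◇¬p there: a:T, b:F, c:F, f:T. ✓
e: successors {a, d, e}; ◇¬p there: a:T, d:T, e:F. ✓
f: successors {a, c, d, e}; ◇¬p there: a:T, c:F, d:T, e:F. ✓
Satisfying worlds: {a, b, c, d, e, f}.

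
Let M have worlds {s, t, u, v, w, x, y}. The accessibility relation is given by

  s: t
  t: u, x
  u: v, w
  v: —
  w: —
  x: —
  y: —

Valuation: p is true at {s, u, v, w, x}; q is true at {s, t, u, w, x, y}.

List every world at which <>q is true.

s: successors {t}; q there: t:T. ✓
t: successors {u, x}; q there: u:T, x:T. ✓
u: successors {v, w}; q there: v:F, w:T. ✓
v: no successors, so <>q fails. ✗
w: no successors, so <>q fails. ✗
x: no successors, so <>q fails. ✗
y: no successors, so <>q fails. ✗

{s, t, u}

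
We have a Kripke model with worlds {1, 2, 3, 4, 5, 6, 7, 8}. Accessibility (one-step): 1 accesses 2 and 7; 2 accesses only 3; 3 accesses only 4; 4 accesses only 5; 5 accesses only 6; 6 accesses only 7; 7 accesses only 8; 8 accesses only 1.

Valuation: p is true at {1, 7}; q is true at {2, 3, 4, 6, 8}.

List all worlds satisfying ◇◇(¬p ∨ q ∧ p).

1: successors {2, 7}; ◇(¬p ∨ q ∧ p) there: 2:T, 7:T. ✓
2: successors {3}; ◇(¬p ∨ q ∧ p) there: 3:T. ✓
3: successors {4}; ◇(¬p ∨ q ∧ p) there: 4:T. ✓
4: successors {5}; ◇(¬p ∨ q ∧ p) there: 5:T. ✓
5: successors {6}; ◇(¬p ∨ q ∧ p) there: 6:F. ✗
6: successors {7}; ◇(¬p ∨ q ∧ p) there: 7:T. ✓
7: successors {8}; ◇(¬p ∨ q ∧ p) there: 8:F. ✗
8: successors {1}; ◇(¬p ∨ q ∧ p) there: 1:T. ✓

{1, 2, 3, 4, 6, 8}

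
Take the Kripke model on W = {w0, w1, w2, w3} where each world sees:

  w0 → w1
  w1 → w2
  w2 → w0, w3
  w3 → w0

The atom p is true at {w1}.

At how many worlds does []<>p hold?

1

w0: successors {w1}; <>p there: w1:F. ✗
w1: successors {w2}; <>p there: w2:F. ✗
w2: successors {w0, w3}; <>p there: w0:T, w3:F. ✗
w3: successors {w0}; <>p there: w0:T. ✓
Satisfying worlds: {w3}.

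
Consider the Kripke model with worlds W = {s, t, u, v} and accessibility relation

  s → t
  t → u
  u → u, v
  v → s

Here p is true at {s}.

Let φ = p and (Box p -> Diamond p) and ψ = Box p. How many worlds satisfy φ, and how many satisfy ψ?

1 and 1

For p and (Box p -> Diamond p):
s: p is T, Box p -> Diamond p is T. ✓
t: p is F, Box p -> Diamond p is T. ✗
u: p is F, Box p -> Diamond p is T. ✗
v: p is F, Box p -> Diamond p is T. ✗
— 1 world.
For Box p:
s: successors {t}; p there: t:F. ✗
t: successors {u}; p there: u:F. ✗
u: successors {u, v}; p there: u:F, v:F. ✗
v: successors {s}; p there: s:T. ✓
— 1 world.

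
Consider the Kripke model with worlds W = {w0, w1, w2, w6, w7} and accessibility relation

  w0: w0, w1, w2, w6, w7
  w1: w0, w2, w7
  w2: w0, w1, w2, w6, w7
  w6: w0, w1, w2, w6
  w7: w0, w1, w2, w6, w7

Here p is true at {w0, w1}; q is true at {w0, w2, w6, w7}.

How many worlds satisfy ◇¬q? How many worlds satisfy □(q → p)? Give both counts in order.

For ◇¬q:
w0: successors {w0, w1, w2, w6, w7}; ¬q there: w0:F, w1:T, w2:F, w6:F, w7:F. ✓
w1: successors {w0, w2, w7}; ¬q there: w0:F, w2:F, w7:F. ✗
w2: successors {w0, w1, w2, w6, w7}; ¬q there: w0:F, w1:T, w2:F, w6:F, w7:F. ✓
w6: successors {w0, w1, w2, w6}; ¬q there: w0:F, w1:T, w2:F, w6:F. ✓
w7: successors {w0, w1, w2, w6, w7}; ¬q there: w0:F, w1:T, w2:F, w6:F, w7:F. ✓
— 4 worlds.
For □(q → p):
w0: successors {w0, w1, w2, w6, w7}; q → p there: w0:T, w1:T, w2:F, w6:F, w7:F. ✗
w1: successors {w0, w2, w7}; q → p there: w0:T, w2:F, w7:F. ✗
w2: successors {w0, w1, w2, w6, w7}; q → p there: w0:T, w1:T, w2:F, w6:F, w7:F. ✗
w6: successors {w0, w1, w2, w6}; q → p there: w0:T, w1:T, w2:F, w6:F. ✗
w7: successors {w0, w1, w2, w6, w7}; q → p there: w0:T, w1:T, w2:F, w6:F, w7:F. ✗
— 0 worlds.

4 and 0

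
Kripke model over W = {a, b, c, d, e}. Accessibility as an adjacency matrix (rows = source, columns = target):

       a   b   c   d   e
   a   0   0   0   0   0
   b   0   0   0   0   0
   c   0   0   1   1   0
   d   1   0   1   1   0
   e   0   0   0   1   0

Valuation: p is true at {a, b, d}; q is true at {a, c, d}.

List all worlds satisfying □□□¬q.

{a, b}

a: no successors, so □□□¬q holds vacuously. ✓
b: no successors, so □□□¬q holds vacuously. ✓
c: successors {c, d}; □□¬q there: c:F, d:F. ✗
d: successors {a, c, d}; □□¬q there: a:T, c:F, d:F. ✗
e: successors {d}; □□¬q there: d:F. ✗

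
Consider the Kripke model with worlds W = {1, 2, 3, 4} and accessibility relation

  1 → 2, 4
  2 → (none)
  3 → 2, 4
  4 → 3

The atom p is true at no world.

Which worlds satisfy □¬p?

{1, 2, 3, 4}

1: successors {2, 4}; ¬p there: 2:T, 4:T. ✓
2: no successors, so □¬p holds vacuously. ✓
3: successors {2, 4}; ¬p there: 2:T, 4:T. ✓
4: successors {3}; ¬p there: 3:T. ✓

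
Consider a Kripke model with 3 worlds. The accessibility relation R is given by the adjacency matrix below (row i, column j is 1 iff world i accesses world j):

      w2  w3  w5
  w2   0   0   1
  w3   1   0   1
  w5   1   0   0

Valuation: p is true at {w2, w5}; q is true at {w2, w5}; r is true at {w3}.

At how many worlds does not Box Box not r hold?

w2: Box Box not r is T. ✗
w3: Box Box not r is T. ✗
w5: Box Box not r is T. ✗
Satisfying worlds: ∅.

0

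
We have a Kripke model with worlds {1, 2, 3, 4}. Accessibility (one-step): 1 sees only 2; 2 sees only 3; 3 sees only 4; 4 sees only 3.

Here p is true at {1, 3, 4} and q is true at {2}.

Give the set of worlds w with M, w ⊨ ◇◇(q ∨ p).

1: successors {2}; ◇(q ∨ p) there: 2:T. ✓
2: successors {3}; ◇(q ∨ p) there: 3:T. ✓
3: successors {4}; ◇(q ∨ p) there: 4:T. ✓
4: successors {3}; ◇(q ∨ p) there: 3:T. ✓

{1, 2, 3, 4}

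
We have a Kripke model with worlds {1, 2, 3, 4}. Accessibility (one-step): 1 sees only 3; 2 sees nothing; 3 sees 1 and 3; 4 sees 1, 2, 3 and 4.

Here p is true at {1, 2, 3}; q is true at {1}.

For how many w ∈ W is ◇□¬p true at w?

1: successors {3}; □¬p there: 3:F. ✗
2: no successors, so ◇□¬p fails. ✗
3: successors {1, 3}; □¬p there: 1:F, 3:F. ✗
4: successors {1, 2, 3, 4}; □¬p there: 1:F, 2:T, 3:F, 4:F. ✓
Satisfying worlds: {4}.

1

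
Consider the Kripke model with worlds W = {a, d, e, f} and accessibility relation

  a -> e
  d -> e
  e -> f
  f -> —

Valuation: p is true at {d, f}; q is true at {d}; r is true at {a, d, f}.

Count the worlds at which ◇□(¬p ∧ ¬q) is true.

1

a: successors {e}; □(¬p ∧ ¬q) there: e:F. ✗
d: successors {e}; □(¬p ∧ ¬q) there: e:F. ✗
e: successors {f}; □(¬p ∧ ¬q) there: f:T. ✓
f: no successors, so ◇□(¬p ∧ ¬q) fails. ✗
Satisfying worlds: {e}.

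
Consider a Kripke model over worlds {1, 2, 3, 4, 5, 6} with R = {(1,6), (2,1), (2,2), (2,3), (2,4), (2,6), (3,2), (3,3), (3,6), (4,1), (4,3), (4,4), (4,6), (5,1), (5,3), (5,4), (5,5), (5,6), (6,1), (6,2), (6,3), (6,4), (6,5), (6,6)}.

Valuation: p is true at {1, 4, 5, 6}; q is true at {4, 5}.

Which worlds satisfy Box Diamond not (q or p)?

{1, 3}

1: successors {6}; Diamond not (q or p) there: 6:T. ✓
2: successors {1, 2, 3, 4, 6}; Diamond not (q or p) there: 1:F, 2:T, 3:T, 4:T, 6:T. ✗
3: successors {2, 3, 6}; Diamond not (q or p) there: 2:T, 3:T, 6:T. ✓
4: successors {1, 3, 4, 6}; Diamond not (q or p) there: 1:F, 3:T, 4:T, 6:T. ✗
5: successors {1, 3, 4, 5, 6}; Diamond not (q or p) there: 1:F, 3:T, 4:T, 5:T, 6:T. ✗
6: successors {1, 2, 3, 4, 5, 6}; Diamond not (q or p) there: 1:F, 2:T, 3:T, 4:T, 5:T, 6:T. ✗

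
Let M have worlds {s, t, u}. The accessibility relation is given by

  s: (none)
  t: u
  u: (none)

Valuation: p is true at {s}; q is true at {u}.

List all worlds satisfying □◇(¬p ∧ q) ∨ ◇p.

s: □◇(¬p ∧ q) is T, ◇p is F. ✓
t: □◇(¬p ∧ q) is F, ◇p is F. ✗
u: □◇(¬p ∧ q) is T, ◇p is F. ✓

{s, u}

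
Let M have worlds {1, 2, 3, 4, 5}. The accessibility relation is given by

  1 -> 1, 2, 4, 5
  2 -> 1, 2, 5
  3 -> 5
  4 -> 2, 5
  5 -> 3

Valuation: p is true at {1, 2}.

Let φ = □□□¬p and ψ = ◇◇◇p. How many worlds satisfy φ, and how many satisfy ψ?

For □□□¬p:
1: successors {1, 2, 4, 5}; □□¬p there: 1:F, 2:F, 4:F, 5:T. ✗
2: successors {1, 2, 5}; □□¬p there: 1:F, 2:F, 5:T. ✗
3: successors {5}; □□¬p there: 5:T. ✓
4: successors {2, 5}; □□¬p there: 2:F, 5:T. ✗
5: successors {3}; □□¬p there: 3:T. ✓
— 2 worlds.
For ◇◇◇p:
1: successors {1, 2, 4, 5}; ◇◇p there: 1:T, 2:T, 4:T, 5:F. ✓
2: successors {1, 2, 5}; ◇◇p there: 1:T, 2:T, 5:F. ✓
3: successors {5}; ◇◇p there: 5:F. ✗
4: successors {2, 5}; ◇◇p there: 2:T, 5:F. ✓
5: successors {3}; ◇◇p there: 3:F. ✗
— 3 worlds.

2 and 3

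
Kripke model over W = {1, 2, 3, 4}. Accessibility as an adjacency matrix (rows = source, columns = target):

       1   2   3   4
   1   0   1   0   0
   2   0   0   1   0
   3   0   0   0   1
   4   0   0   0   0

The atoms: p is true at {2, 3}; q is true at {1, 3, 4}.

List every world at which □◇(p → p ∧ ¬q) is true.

{2, 4}

1: successors {2}; ◇(p → p ∧ ¬q) there: 2:F. ✗
2: successors {3}; ◇(p → p ∧ ¬q) there: 3:T. ✓
3: successors {4}; ◇(p → p ∧ ¬q) there: 4:F. ✗
4: no successors, so □◇(p → p ∧ ¬q) holds vacuously. ✓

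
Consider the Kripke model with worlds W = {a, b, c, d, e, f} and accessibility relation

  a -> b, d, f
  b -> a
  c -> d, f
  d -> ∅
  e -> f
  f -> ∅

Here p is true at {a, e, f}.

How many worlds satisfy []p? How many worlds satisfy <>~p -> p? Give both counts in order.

4 and 5

For []p:
a: successors {b, d, f}; p there: b:F, d:F, f:T. ✗
b: successors {a}; p there: a:T. ✓
c: successors {d, f}; p there: d:F, f:T. ✗
d: no successors, so []p holds vacuously. ✓
e: successors {f}; p there: f:T. ✓
f: no successors, so []p holds vacuously. ✓
— 4 worlds.
For <>~p -> p:
a: <>~p is T, p is T. ✓
b: <>~p is F, p is F. ✓
c: <>~p is T, p is F. ✗
d: <>~p is F, p is F. ✓
e: <>~p is F, p is T. ✓
f: <>~p is F, p is T. ✓
— 5 worlds.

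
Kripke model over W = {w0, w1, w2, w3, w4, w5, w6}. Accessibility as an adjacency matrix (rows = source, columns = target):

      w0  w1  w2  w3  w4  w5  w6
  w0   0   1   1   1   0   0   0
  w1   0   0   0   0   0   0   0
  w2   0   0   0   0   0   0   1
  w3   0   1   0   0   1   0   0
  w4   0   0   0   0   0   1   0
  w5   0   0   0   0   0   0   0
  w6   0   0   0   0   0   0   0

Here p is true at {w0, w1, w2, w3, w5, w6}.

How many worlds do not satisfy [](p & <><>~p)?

4

w0: successors {w1, w2, w3}; p & <><>~p there: w1:F, w2:F, w3:F. ✗
w1: no successors, so [](p & <><>~p) holds vacuously. ✓
w2: successors {w6}; p & <><>~p there: w6:F. ✗
w3: successors {w1, w4}; p & <><>~p there: w1:F, w4:F. ✗
w4: successors {w5}; p & <><>~p there: w5:F. ✗
w5: no successors, so [](p & <><>~p) holds vacuously. ✓
w6: no successors, so [](p & <><>~p) holds vacuously. ✓
Satisfying worlds: {w1, w5, w6}.
So [](p & <><>~p) fails at the other 4 worlds.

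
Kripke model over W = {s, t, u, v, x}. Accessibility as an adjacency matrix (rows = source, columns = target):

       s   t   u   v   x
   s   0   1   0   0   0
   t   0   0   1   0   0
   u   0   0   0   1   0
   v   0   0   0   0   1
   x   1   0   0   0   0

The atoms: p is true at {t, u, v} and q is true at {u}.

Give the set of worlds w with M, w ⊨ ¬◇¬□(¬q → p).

{s, t, x}

s: ◇¬□(¬q → p) is F. ✓
t: ◇¬□(¬q → p) is F. ✓
u: ◇¬□(¬q → p) is T. ✗
v: ◇¬□(¬q → p) is T. ✗
x: ◇¬□(¬q → p) is F. ✓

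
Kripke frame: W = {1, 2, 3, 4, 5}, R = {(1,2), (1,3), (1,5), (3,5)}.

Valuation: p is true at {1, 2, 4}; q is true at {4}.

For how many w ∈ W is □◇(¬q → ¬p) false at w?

2

1: successors {2, 3, 5}; ◇(¬q → ¬p) there: 2:F, 3:T, 5:F. ✗
2: no successors, so □◇(¬q → ¬p) holds vacuously. ✓
3: successors {5}; ◇(¬q → ¬p) there: 5:F. ✗
4: no successors, so □◇(¬q → ¬p) holds vacuously. ✓
5: no successors, so □◇(¬q → ¬p) holds vacuously. ✓
Satisfying worlds: {2, 4, 5}.
So □◇(¬q → ¬p) fails at the other 2 worlds.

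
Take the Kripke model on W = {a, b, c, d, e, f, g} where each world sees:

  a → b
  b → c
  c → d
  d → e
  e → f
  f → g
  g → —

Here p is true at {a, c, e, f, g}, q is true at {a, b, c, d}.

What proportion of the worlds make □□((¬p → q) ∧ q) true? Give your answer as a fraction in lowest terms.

a: successors {b}; □((¬p → q) ∧ q) there: b:T. ✓
b: successors {c}; □((¬p → q) ∧ q) there: c:T. ✓
c: successors {d}; □((¬p → q) ∧ q) there: d:F. ✗
d: successors {e}; □((¬p → q) ∧ q) there: e:F. ✗
e: successors {f}; □((¬p → q) ∧ q) there: f:F. ✗
f: successors {g}; □((¬p → q) ∧ q) there: g:T. ✓
g: no successors, so □□((¬p → q) ∧ q) holds vacuously. ✓
That's 4 of 7 worlds, so 4/7.

4/7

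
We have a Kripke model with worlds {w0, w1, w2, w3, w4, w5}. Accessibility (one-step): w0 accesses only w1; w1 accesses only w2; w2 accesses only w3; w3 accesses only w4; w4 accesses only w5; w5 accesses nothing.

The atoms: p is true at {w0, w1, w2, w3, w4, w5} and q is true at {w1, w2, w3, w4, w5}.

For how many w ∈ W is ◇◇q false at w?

2

w0: successors {w1}; ◇q there: w1:T. ✓
w1: successors {w2}; ◇q there: w2:T. ✓
w2: successors {w3}; ◇q there: w3:T. ✓
w3: successors {w4}; ◇q there: w4:T. ✓
w4: successors {w5}; ◇q there: w5:F. ✗
w5: no successors, so ◇◇q fails. ✗
Satisfying worlds: {w0, w1, w2, w3}.
So ◇◇q fails at the other 2 worlds.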